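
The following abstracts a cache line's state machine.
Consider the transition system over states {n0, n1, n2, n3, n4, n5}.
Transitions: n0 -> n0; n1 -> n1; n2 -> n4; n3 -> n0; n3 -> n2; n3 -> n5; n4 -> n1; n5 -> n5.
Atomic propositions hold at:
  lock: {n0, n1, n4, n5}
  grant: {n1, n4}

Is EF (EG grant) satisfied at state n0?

No

EG grant: greatest fixpoint, start Z0 = {n1, n4}, keep only states in Sat with some successor in Z. Already a fixed point.
Sat(EG grant) = {n1, n4}
EF (EG grant): least fixpoint, start Z0 = {n1, n4}, add states with some successor in Z. Z1 = {n1, n2, n4}; Z2 = {n1, n2, n3, n4}; fixed.
Sat(EF (EG grant)) = {n1, n2, n3, n4}
n0 ∉ Sat(EF (EG grant)) = {n1, n2, n3, n4}, so the formula does not hold at n0.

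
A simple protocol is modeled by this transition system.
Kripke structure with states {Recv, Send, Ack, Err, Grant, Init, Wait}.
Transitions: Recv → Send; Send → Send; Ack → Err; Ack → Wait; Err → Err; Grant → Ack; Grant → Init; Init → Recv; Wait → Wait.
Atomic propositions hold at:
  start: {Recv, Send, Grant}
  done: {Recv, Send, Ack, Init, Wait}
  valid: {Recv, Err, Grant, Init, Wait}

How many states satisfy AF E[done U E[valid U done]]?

6

E[valid U done]: least fixpoint, start Z0 = Sat(done) = {Recv, Send, Ack, Init, Wait}, add states in Sat(valid) with some successor in Z. Z1 = {Recv, Send, Ack, Grant, Init, Wait}; fixed.
Sat(E[valid U done]) = {Recv, Send, Ack, Grant, Init, Wait}
E[done U E[valid U done]]: least fixpoint, start Z0 = Sat(E[valid U done]) = {Recv, Send, Ack, Grant, Init, Wait}, add states in Sat(done) with some successor in Z. Already a fixed point.
Sat(E[done U E[valid U done]]) = {Recv, Send, Ack, Grant, Init, Wait}
AF E[done U E[valid U done]]: least fixpoint, start Z0 = {Recv, Send, Ack, Grant, Init, Wait}, add states with every successor in Z. Already a fixed point.
Sat(AF E[done U E[valid U done]]) = {Recv, Send, Ack, Grant, Init, Wait}
|Sat(AF E[done U E[valid U done]])| = |{Recv, Send, Ack, Grant, Init, Wait}| = 6.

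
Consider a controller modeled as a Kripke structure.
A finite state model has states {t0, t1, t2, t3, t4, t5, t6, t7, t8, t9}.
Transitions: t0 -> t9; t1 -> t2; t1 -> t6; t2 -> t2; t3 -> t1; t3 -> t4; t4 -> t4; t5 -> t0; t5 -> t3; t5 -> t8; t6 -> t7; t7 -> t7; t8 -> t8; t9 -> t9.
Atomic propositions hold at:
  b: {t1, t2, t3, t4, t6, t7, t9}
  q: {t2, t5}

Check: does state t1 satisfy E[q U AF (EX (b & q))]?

Sat(b & q) = {t2}
Sat(EX (b & q)) = {s : some successor in {t2}} = {t1, t2}
AF (EX (b & q)): least fixpoint, start Z0 = {t1, t2}, add states with every successor in Z. Already a fixed point.
Sat(AF (EX (b & q))) = {t1, t2}
E[q U AF (EX (b & q))]: least fixpoint, start Z0 = Sat(AF (EX (b & q))) = {t1, t2}, add states in Sat(q) with some successor in Z. Already a fixed point.
Sat(E[q U AF (EX (b & q))]) = {t1, t2}
t1 ∈ Sat(E[q U AF (EX (b & q))]) = {t1, t2}, so the formula holds at t1.

Yes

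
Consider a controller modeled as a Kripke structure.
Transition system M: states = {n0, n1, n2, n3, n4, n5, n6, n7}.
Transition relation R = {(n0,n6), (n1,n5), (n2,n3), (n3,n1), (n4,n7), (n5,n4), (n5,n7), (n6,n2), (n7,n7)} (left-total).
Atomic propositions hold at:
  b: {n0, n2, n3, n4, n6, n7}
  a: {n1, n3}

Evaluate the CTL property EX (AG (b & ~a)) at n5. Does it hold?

Yes

Sat(~a) = {n0, n2, n4, n5, n6, n7}
Sat(b & ~a) = {n0, n2, n4, n6, n7}
AG (b & ~a): greatest fixpoint, start Z0 = {n0, n2, n4, n6, n7}, keep only states in Sat with every successor in Z. Z1 = {n0, n4, n6, n7}; Z2 = {n0, n4, n7}; Z3 = {n4, n7}; fixed.
Sat(AG (b & ~a)) = {n4, n7}
Sat(EX (AG (b & ~a))) = {s : some successor in {n4, n7}} = {n4, n5, n7}
n5 ∈ Sat(EX (AG (b & ~a))) = {n4, n5, n7}, so the formula holds at n5.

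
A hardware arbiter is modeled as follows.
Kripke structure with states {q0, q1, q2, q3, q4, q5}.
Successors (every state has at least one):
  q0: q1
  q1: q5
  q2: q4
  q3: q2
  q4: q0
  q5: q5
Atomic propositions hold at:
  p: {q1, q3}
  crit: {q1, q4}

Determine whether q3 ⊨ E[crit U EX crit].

Sat(EX crit) = {s : some successor in {q1, q4}} = {q0, q2}
E[crit U EX crit]: least fixpoint, start Z0 = Sat(EX crit) = {q0, q2}, add states in Sat(crit) with some successor in Z. Z1 = {q0, q2, q4}; fixed.
Sat(E[crit U EX crit]) = {q0, q2, q4}
q3 ∉ Sat(E[crit U EX crit]) = {q0, q2, q4}, so the formula does not hold at q3.

No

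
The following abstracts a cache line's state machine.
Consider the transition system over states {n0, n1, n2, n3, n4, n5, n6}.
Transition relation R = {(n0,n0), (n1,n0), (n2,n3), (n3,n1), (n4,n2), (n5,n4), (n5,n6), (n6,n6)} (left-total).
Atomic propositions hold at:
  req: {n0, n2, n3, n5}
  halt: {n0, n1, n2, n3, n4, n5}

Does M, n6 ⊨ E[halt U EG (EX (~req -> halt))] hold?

No

Sat(~req) = {n1, n4, n6}
Sat(~req -> halt) = {n0, n1, n2, n3, n4, n5}
Sat(EX (~req -> halt)) = {s : some successor in {n0, n1, n2, n3, n4, n5}} = {n0, n1, n2, n3, n4, n5}
EG (EX (~req -> halt)): greatest fixpoint, start Z0 = {n0, n1, n2, n3, n4, n5}, keep only states in Sat with some successor in Z. Already a fixed point.
Sat(EG (EX (~req -> halt))) = {n0, n1, n2, n3, n4, n5}
E[halt U EG (EX (~req -> halt))]: least fixpoint, start Z0 = Sat(EG (EX (~req -> halt))) = {n0, n1, n2, n3, n4, n5}, add states in Sat(halt) with some successor in Z. Already a fixed point.
Sat(E[halt U EG (EX (~req -> halt))]) = {n0, n1, n2, n3, n4, n5}
n6 ∉ Sat(E[halt U EG (EX (~req -> halt))]) = {n0, n1, n2, n3, n4, n5}, so the formula does not hold at n6.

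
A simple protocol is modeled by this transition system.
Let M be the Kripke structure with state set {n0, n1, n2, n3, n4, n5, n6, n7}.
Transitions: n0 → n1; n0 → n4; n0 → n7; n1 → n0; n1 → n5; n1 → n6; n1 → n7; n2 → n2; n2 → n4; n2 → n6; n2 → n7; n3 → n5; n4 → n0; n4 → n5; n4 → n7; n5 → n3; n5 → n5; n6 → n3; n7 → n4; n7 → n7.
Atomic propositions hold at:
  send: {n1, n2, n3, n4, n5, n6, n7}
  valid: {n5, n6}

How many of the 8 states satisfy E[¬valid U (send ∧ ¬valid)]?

Sat(¬valid) = {n0, n1, n2, n3, n4, n7}
Sat(send ∧ ¬valid) = {n1, n2, n3, n4, n7}
E[¬valid U (send ∧ ¬valid)]: least fixpoint, start Z0 = Sat((send ∧ ¬valid)) = {n1, n2, n3, n4, n7}, add states in Sat(¬valid) with some successor in Z. Z1 = {n0, n1, n2, n3, n4, n7}; fixed.
Sat(E[¬valid U (send ∧ ¬valid)]) = {n0, n1, n2, n3, n4, n7}
|Sat(E[¬valid U (send ∧ ¬valid)])| = |{n0, n1, n2, n3, n4, n7}| = 6.

6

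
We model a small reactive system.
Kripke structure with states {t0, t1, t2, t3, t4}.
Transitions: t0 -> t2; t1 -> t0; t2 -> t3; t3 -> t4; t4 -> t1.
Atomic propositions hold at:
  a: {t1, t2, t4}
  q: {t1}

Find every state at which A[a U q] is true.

A[a U q]: least fixpoint, start Z0 = Sat(q) = {t1}, add states in Sat(a) with every successor in Z. Z1 = {t1, t4}; fixed.
Sat(A[a U q]) = {t1, t4}

{t1, t4}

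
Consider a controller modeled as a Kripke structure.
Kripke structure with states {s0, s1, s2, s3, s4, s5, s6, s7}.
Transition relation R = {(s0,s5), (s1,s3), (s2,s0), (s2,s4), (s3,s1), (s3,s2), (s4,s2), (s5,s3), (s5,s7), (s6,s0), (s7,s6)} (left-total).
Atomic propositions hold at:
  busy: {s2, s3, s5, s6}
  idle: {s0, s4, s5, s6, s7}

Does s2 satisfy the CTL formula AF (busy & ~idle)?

Sat(~idle) = {s1, s2, s3}
Sat(busy & ~idle) = {s2, s3}
AF (busy & ~idle): least fixpoint, start Z0 = {s2, s3}, add states with every successor in Z. Z1 = {s1, s2, s3, s4}; fixed.
Sat(AF (busy & ~idle)) = {s1, s2, s3, s4}
s2 ∈ Sat(AF (busy & ~idle)) = {s1, s2, s3, s4}, so the formula holds at s2.

Yes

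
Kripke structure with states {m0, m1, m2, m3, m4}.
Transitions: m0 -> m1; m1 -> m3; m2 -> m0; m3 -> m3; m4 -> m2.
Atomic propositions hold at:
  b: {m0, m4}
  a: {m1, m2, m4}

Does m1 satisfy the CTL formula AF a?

Yes

AF a: least fixpoint, start Z0 = {m1, m2, m4}, add states with every successor in Z. Z1 = {m0, m1, m2, m4}; fixed.
Sat(AF a) = {m0, m1, m2, m4}
m1 ∈ Sat(AF a) = {m0, m1, m2, m4}, so the formula holds at m1.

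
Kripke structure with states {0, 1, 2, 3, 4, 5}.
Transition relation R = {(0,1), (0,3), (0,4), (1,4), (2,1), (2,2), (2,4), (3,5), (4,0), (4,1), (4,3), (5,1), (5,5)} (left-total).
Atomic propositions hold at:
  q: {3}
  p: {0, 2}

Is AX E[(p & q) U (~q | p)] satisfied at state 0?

Sat(p & q) = ∅
Sat(~q) = {0, 1, 2, 4, 5}
Sat(~q | p) = {0, 1, 2, 4, 5}
E[(p & q) U (~q | p)]: least fixpoint, start Z0 = Sat((~q | p)) = {0, 1, 2, 4, 5}, add states in Sat(p & q) with some successor in Z. Already a fixed point.
Sat(E[(p & q) U (~q | p)]) = {0, 1, 2, 4, 5}
Sat(AX E[(p & q) U (~q | p)]) = {s : every successor in {0, 1, 2, 4, 5}} = {1, 2, 3, 5}
0 ∉ Sat(AX E[(p & q) U (~q | p)]) = {1, 2, 3, 5}, so the formula does not hold at 0.

No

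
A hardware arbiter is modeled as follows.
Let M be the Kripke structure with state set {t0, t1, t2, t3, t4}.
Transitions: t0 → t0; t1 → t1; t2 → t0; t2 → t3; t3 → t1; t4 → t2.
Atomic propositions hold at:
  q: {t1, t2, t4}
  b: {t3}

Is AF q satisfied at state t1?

Yes

AF q: least fixpoint, start Z0 = {t1, t2, t4}, add states with every successor in Z. Z1 = {t1, t2, t3, t4}; fixed.
Sat(AF q) = {t1, t2, t3, t4}
t1 ∈ Sat(AF q) = {t1, t2, t3, t4}, so the formula holds at t1.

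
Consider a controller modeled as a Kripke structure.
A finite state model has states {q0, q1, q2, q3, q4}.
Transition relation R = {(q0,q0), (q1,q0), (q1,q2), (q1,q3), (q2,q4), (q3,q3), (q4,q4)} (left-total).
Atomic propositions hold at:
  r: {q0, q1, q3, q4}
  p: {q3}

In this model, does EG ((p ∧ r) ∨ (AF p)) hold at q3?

Sat(p ∧ r) = {q3}
AF p: least fixpoint, start Z0 = {q3}, add states with every successor in Z. Already a fixed point.
Sat(AF p) = {q3}
Sat((p ∧ r) ∨ (AF p)) = {q3}
EG ((p ∧ r) ∨ (AF p)): greatest fixpoint, start Z0 = {q3}, keep only states in Sat with some successor in Z. Already a fixed point.
Sat(EG ((p ∧ r) ∨ (AF p))) = {q3}
q3 ∈ Sat(EG ((p ∧ r) ∨ (AF p))) = {q3}, so the formula holds at q3.

Yes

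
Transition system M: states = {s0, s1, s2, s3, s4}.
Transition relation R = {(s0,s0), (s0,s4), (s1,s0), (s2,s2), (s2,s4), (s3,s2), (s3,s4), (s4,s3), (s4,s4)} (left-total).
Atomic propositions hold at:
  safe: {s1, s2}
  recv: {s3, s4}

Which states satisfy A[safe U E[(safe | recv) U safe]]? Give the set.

{s1, s2, s3, s4}

Sat(safe | recv) = {s1, s2, s3, s4}
E[(safe | recv) U safe]: least fixpoint, start Z0 = Sat(safe) = {s1, s2}, add states in Sat(safe | recv) with some successor in Z. Z1 = {s1, s2, s3}; Z2 = {s1, s2, s3, s4}; fixed.
Sat(E[(safe | recv) U safe]) = {s1, s2, s3, s4}
A[safe U E[(safe | recv) U safe]]: least fixpoint, start Z0 = Sat(E[(safe | recv) U safe]) = {s1, s2, s3, s4}, add states in Sat(safe) with every successor in Z. Already a fixed point.
Sat(A[safe U E[(safe | recv) U safe]]) = {s1, s2, s3, s4}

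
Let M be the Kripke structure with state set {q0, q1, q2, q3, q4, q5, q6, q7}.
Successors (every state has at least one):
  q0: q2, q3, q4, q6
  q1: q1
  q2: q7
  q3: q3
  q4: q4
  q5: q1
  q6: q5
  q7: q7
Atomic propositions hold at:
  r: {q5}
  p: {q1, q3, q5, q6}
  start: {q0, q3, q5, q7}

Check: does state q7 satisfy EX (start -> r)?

Sat(start -> r) = {q1, q2, q4, q5, q6}
Sat(EX (start -> r)) = {s : some successor in {q1, q2, q4, q5, q6}} = {q0, q1, q4, q5, q6}
q7 ∉ Sat(EX (start -> r)) = {q0, q1, q4, q5, q6}, so the formula does not hold at q7.

No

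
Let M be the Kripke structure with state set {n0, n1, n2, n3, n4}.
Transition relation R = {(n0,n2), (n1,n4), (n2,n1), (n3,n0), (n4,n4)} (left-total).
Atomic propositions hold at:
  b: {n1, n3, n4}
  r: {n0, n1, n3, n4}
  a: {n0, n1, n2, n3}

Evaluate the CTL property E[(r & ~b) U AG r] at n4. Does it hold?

Sat(~b) = {n0, n2}
Sat(r & ~b) = {n0}
AG r: greatest fixpoint, start Z0 = {n0, n1, n3, n4}, keep only states in Sat with every successor in Z. Z1 = {n1, n3, n4}; Z2 = {n1, n4}; fixed.
Sat(AG r) = {n1, n4}
E[(r & ~b) U AG r]: least fixpoint, start Z0 = Sat(AG r) = {n1, n4}, add states in Sat(r & ~b) with some successor in Z. Already a fixed point.
Sat(E[(r & ~b) U AG r]) = {n1, n4}
n4 ∈ Sat(E[(r & ~b) U AG r]) = {n1, n4}, so the formula holds at n4.

Yes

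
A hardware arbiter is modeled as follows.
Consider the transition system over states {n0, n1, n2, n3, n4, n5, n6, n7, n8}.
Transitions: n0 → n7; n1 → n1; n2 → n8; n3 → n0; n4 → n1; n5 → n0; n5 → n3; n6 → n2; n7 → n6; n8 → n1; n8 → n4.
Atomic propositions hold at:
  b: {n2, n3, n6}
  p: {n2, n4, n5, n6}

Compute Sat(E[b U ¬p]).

Sat(¬p) = {n0, n1, n3, n7, n8}
E[b U ¬p]: least fixpoint, start Z0 = Sat(¬p) = {n0, n1, n3, n7, n8}, add states in Sat(b) with some successor in Z. Z1 = {n0, n1, n2, n3, n7, n8}; Z2 = {n0, n1, n2, n3, n6, n7, n8}; fixed.
Sat(E[b U ¬p]) = {n0, n1, n2, n3, n6, n7, n8}

{n0, n1, n2, n3, n6, n7, n8}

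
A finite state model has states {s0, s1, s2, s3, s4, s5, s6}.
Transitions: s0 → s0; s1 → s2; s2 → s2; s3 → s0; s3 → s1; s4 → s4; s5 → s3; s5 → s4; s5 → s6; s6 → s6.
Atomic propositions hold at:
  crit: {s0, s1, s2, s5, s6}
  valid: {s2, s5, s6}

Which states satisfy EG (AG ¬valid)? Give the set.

Sat(¬valid) = {s0, s1, s3, s4}
AG ¬valid: greatest fixpoint, start Z0 = {s0, s1, s3, s4}, keep only states in Sat with every successor in Z. Z1 = {s0, s3, s4}; Z2 = {s0, s4}; fixed.
Sat(AG ¬valid) = {s0, s4}
EG (AG ¬valid): greatest fixpoint, start Z0 = {s0, s4}, keep only states in Sat with some successor in Z. Already a fixed point.
Sat(EG (AG ¬valid)) = {s0, s4}

{s0, s4}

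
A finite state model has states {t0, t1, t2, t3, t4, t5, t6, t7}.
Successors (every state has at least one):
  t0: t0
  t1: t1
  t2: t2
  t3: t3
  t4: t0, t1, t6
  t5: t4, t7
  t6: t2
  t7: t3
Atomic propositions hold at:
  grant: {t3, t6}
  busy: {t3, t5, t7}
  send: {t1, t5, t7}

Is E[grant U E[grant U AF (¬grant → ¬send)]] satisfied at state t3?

Yes

Sat(¬grant) = {t0, t1, t2, t4, t5, t7}
Sat(¬send) = {t0, t2, t3, t4, t6}
Sat(¬grant → ¬send) = {t0, t2, t3, t4, t6}
AF (¬grant → ¬send): least fixpoint, start Z0 = {t0, t2, t3, t4, t6}, add states with every successor in Z. Z1 = {t0, t2, t3, t4, t6, t7}; Z2 = {t0, t2, t3, t4, t5, t6, t7}; fixed.
Sat(AF (¬grant → ¬send)) = {t0, t2, t3, t4, t5, t6, t7}
E[grant U AF (¬grant → ¬send)]: least fixpoint, start Z0 = Sat(AF (¬grant → ¬send)) = {t0, t2, t3, t4, t5, t6, t7}, add states in Sat(grant) with some successor in Z. Already a fixed point.
Sat(E[grant U AF (¬grant → ¬send)]) = {t0, t2, t3, t4, t5, t6, t7}
E[grant U E[grant U AF (¬grant → ¬send)]]: least fixpoint, start Z0 = Sat(E[grant U AF (¬grant → ¬send)]) = {t0, t2, t3, t4, t5, t6, t7}, add states in Sat(grant) with some successor in Z. Already a fixed point.
Sat(E[grant U E[grant U AF (¬grant → ¬send)]]) = {t0, t2, t3, t4, t5, t6, t7}
t3 ∈ Sat(E[grant U E[grant U AF (¬grant → ¬send)]]) = {t0, t2, t3, t4, t5, t6, t7}, so the formula holds at t3.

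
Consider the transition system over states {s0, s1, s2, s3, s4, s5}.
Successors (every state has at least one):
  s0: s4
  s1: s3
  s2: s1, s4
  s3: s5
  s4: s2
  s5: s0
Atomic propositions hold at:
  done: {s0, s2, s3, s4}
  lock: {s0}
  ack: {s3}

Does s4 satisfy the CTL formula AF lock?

AF lock: least fixpoint, start Z0 = {s0}, add states with every successor in Z. Z1 = {s0, s5}; Z2 = {s0, s3, s5}; Z3 = {s0, s1, s3, s5}; fixed.
Sat(AF lock) = {s0, s1, s3, s5}
s4 ∉ Sat(AF lock) = {s0, s1, s3, s5}, so the formula does not hold at s4.

No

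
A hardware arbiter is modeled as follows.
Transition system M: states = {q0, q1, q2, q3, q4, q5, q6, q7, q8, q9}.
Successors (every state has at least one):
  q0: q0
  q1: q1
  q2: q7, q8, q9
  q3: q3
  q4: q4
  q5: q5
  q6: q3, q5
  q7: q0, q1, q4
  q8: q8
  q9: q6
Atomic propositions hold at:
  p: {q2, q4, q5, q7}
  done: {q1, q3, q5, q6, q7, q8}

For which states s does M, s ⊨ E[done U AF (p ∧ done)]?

{q5, q6, q7}

Sat(p ∧ done) = {q5, q7}
AF (p ∧ done): least fixpoint, start Z0 = {q5, q7}, add states with every successor in Z. Already a fixed point.
Sat(AF (p ∧ done)) = {q5, q7}
E[done U AF (p ∧ done)]: least fixpoint, start Z0 = Sat(AF (p ∧ done)) = {q5, q7}, add states in Sat(done) with some successor in Z. Z1 = {q5, q6, q7}; fixed.
Sat(E[done U AF (p ∧ done)]) = {q5, q6, q7}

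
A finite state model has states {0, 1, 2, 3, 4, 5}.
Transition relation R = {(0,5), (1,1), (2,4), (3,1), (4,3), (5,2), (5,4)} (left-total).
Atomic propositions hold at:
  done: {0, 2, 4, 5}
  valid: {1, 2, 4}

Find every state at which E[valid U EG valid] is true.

{1}

EG valid: greatest fixpoint, start Z0 = {1, 2, 4}, keep only states in Sat with some successor in Z. Z1 = {1, 2}; Z2 = {1}; fixed.
Sat(EG valid) = {1}
E[valid U EG valid]: least fixpoint, start Z0 = Sat(EG valid) = {1}, add states in Sat(valid) with some successor in Z. Already a fixed point.
Sat(E[valid U EG valid]) = {1}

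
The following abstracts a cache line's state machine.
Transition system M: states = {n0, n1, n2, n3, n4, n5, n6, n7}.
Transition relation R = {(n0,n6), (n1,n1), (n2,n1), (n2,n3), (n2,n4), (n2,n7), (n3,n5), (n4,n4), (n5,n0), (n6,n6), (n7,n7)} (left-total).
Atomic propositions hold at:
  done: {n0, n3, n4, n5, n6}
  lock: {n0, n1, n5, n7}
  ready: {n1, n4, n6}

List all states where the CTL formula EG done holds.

EG done: greatest fixpoint, start Z0 = {n0, n3, n4, n5, n6}, keep only states in Sat with some successor in Z. Already a fixed point.
Sat(EG done) = {n0, n3, n4, n5, n6}

{n0, n3, n4, n5, n6}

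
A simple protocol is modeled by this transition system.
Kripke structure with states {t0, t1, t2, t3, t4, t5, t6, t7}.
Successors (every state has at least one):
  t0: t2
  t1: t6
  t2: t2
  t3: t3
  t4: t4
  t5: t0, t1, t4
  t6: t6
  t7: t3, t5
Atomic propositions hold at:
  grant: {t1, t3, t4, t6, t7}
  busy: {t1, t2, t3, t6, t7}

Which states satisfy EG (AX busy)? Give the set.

{t0, t1, t2, t3, t6}

Sat(AX busy) = {s : every successor in {t1, t2, t3, t6, t7}} = {t0, t1, t2, t3, t6}
EG (AX busy): greatest fixpoint, start Z0 = {t0, t1, t2, t3, t6}, keep only states in Sat with some successor in Z. Already a fixed point.
Sat(EG (AX busy)) = {t0, t1, t2, t3, t6}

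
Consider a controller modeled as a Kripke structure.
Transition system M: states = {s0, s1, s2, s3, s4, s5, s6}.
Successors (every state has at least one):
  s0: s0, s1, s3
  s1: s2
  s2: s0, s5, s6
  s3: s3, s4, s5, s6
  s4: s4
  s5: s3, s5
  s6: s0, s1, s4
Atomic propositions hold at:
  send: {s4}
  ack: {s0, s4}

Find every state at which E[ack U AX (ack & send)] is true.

Sat(ack & send) = {s4}
Sat(AX (ack & send)) = {s : every successor in {s4}} = {s4}
E[ack U AX (ack & send)]: least fixpoint, start Z0 = Sat(AX (ack & send)) = {s4}, add states in Sat(ack) with some successor in Z. Already a fixed point.
Sat(E[ack U AX (ack & send)]) = {s4}

{s4}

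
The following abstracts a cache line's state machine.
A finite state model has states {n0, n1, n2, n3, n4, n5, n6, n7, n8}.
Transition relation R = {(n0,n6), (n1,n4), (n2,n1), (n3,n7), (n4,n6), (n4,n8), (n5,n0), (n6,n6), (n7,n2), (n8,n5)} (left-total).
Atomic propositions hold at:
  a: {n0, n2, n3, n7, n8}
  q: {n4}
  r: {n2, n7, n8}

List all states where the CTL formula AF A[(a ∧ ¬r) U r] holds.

Sat(¬r) = {n0, n1, n3, n4, n5, n6}
Sat(a ∧ ¬r) = {n0, n3}
A[(a ∧ ¬r) U r]: least fixpoint, start Z0 = Sat(r) = {n2, n7, n8}, add states in Sat(a ∧ ¬r) with every successor in Z. Z1 = {n2, n3, n7, n8}; fixed.
Sat(A[(a ∧ ¬r) U r]) = {n2, n3, n7, n8}
AF A[(a ∧ ¬r) U r]: least fixpoint, start Z0 = {n2, n3, n7, n8}, add states with every successor in Z. Already a fixed point.
Sat(AF A[(a ∧ ¬r) U r]) = {n2, n3, n7, n8}

{n2, n3, n7, n8}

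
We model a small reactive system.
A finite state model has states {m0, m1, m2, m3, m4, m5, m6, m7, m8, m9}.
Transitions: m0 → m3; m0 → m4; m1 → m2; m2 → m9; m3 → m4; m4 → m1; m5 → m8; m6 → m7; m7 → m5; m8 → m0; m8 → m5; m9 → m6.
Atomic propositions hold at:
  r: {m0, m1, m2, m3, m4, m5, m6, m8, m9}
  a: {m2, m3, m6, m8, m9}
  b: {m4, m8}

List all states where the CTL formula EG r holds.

{m5, m8}

EG r: greatest fixpoint, start Z0 = {m0, m1, m2, m3, m4, m5, m6, m8, m9}, keep only states in Sat with some successor in Z. Z1 = {m0, m1, m2, m3, m4, m5, m8, m9}; Z2 = {m0, m1, m2, m3, m4, m5, m8}; Z3 = {m0, m1, m3, m4, m5, m8}; Z4 = {m0, m3, m4, m5, m8}; Z5 = {m0, m3, m5, m8}; Z6 = {m0, m5, m8}; Z7 = {m5, m8}; fixed.
Sat(EG r) = {m5, m8}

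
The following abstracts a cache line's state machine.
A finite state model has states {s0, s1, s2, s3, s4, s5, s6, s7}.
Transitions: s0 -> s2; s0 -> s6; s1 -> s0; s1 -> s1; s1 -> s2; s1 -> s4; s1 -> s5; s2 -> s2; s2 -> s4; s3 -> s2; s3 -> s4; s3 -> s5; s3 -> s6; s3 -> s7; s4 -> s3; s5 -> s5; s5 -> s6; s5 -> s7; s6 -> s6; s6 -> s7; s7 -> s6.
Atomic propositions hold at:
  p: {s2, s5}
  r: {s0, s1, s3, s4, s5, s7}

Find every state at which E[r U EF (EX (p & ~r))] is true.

{s0, s1, s2, s3, s4}

Sat(~r) = {s2, s6}
Sat(p & ~r) = {s2}
Sat(EX (p & ~r)) = {s : some successor in {s2}} = {s0, s1, s2, s3}
EF (EX (p & ~r)): least fixpoint, start Z0 = {s0, s1, s2, s3}, add states with some successor in Z. Z1 = {s0, s1, s2, s3, s4}; fixed.
Sat(EF (EX (p & ~r))) = {s0, s1, s2, s3, s4}
E[r U EF (EX (p & ~r))]: least fixpoint, start Z0 = Sat(EF (EX (p & ~r))) = {s0, s1, s2, s3, s4}, add states in Sat(r) with some successor in Z. Already a fixed point.
Sat(E[r U EF (EX (p & ~r))]) = {s0, s1, s2, s3, s4}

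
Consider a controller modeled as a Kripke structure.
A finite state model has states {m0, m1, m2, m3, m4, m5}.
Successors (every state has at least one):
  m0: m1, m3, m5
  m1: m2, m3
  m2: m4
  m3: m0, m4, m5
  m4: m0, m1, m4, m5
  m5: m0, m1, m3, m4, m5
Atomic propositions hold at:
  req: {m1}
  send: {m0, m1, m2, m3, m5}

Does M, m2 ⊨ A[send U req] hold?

No

A[send U req]: least fixpoint, start Z0 = Sat(req) = {m1}, add states in Sat(send) with every successor in Z. Already a fixed point.
Sat(A[send U req]) = {m1}
m2 ∉ Sat(A[send U req]) = {m1}, so the formula does not hold at m2.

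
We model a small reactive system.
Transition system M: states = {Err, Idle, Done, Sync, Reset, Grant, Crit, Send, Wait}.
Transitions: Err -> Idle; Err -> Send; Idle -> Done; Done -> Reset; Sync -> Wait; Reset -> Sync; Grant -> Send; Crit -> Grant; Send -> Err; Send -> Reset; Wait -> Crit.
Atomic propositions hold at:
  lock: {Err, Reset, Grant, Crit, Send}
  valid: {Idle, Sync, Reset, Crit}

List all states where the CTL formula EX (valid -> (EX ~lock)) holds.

{Err, Idle, Done, Sync, Reset, Grant, Crit, Send}

Sat(~lock) = {Idle, Done, Sync, Wait}
Sat(EX ~lock) = {s : some successor in {Idle, Done, Sync, Wait}} = {Err, Idle, Sync, Reset}
Sat(valid -> (EX ~lock)) = {Err, Idle, Done, Sync, Reset, Grant, Send, Wait}
Sat(EX (valid -> (EX ~lock))) = {s : some successor in {Err, Idle, Done, Sync, Reset, Grant, Send, Wait}} = {Err, Idle, Done, Sync, Reset, Grant, Crit, Send}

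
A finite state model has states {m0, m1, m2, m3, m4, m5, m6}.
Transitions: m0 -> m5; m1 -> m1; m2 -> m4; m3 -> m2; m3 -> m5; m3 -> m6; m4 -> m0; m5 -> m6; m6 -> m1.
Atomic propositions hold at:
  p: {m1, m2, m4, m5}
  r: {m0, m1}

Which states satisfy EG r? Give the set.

{m1}

EG r: greatest fixpoint, start Z0 = {m0, m1}, keep only states in Sat with some successor in Z. Z1 = {m1}; fixed.
Sat(EG r) = {m1}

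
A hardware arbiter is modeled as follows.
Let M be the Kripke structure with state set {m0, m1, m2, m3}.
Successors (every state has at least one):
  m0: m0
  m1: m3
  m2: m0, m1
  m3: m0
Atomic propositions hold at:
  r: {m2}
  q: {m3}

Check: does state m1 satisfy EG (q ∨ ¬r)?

Sat(¬r) = {m0, m1, m3}
Sat(q ∨ ¬r) = {m0, m1, m3}
EG (q ∨ ¬r): greatest fixpoint, start Z0 = {m0, m1, m3}, keep only states in Sat with some successor in Z. Already a fixed point.
Sat(EG (q ∨ ¬r)) = {m0, m1, m3}
m1 ∈ Sat(EG (q ∨ ¬r)) = {m0, m1, m3}, so the formula holds at m1.

Yes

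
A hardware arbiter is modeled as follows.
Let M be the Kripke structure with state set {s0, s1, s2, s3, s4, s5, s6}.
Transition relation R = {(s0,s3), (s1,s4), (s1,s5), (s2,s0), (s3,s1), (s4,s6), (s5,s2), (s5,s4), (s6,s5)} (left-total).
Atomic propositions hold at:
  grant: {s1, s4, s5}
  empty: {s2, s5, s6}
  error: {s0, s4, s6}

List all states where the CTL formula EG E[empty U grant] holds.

{s1, s4, s5, s6}

E[empty U grant]: least fixpoint, start Z0 = Sat(grant) = {s1, s4, s5}, add states in Sat(empty) with some successor in Z. Z1 = {s1, s4, s5, s6}; fixed.
Sat(E[empty U grant]) = {s1, s4, s5, s6}
EG E[empty U grant]: greatest fixpoint, start Z0 = {s1, s4, s5, s6}, keep only states in Sat with some successor in Z. Already a fixed point.
Sat(EG E[empty U grant]) = {s1, s4, s5, s6}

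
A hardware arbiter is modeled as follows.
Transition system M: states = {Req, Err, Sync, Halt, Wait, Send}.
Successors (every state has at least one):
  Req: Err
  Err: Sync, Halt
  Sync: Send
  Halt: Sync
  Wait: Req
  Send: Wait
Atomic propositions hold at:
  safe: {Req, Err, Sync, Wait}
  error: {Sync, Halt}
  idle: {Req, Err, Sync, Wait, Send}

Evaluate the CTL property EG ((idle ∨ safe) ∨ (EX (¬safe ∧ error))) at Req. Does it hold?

Yes

Sat(idle ∨ safe) = {Req, Err, Sync, Wait, Send}
Sat(¬safe) = {Halt, Send}
Sat(¬safe ∧ error) = {Halt}
Sat(EX (¬safe ∧ error)) = {s : some successor in {Halt}} = {Err}
Sat((idle ∨ safe) ∨ (EX (¬safe ∧ error))) = {Req, Err, Sync, Wait, Send}
EG ((idle ∨ safe) ∨ (EX (¬safe ∧ error))): greatest fixpoint, start Z0 = {Req, Err, Sync, Wait, Send}, keep only states in Sat with some successor in Z. Already a fixed point.
Sat(EG ((idle ∨ safe) ∨ (EX (¬safe ∧ error)))) = {Req, Err, Sync, Wait, Send}
Req ∈ Sat(EG ((idle ∨ safe) ∨ (EX (¬safe ∧ error)))) = {Req, Err, Sync, Wait, Send}, so the formula holds at Req.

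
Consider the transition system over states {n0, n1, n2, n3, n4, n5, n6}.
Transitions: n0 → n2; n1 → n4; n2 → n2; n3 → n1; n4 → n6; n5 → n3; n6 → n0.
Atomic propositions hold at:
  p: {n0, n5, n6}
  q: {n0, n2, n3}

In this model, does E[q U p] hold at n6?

E[q U p]: least fixpoint, start Z0 = Sat(p) = {n0, n5, n6}, add states in Sat(q) with some successor in Z. Already a fixed point.
Sat(E[q U p]) = {n0, n5, n6}
n6 ∈ Sat(E[q U p]) = {n0, n5, n6}, so the formula holds at n6.

Yes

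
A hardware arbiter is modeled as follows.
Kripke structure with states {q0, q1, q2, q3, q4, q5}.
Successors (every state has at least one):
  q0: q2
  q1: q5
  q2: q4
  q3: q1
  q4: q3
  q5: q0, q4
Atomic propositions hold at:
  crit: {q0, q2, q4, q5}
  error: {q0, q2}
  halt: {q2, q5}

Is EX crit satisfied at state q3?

Sat(EX crit) = {s : some successor in {q0, q2, q4, q5}} = {q0, q1, q2, q5}
q3 ∉ Sat(EX crit) = {q0, q1, q2, q5}, so the formula does not hold at q3.

No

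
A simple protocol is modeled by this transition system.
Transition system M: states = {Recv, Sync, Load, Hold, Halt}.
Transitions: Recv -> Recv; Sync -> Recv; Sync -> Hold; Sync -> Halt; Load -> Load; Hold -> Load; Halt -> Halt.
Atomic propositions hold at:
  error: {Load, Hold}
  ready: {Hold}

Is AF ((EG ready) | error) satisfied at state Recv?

EG ready: greatest fixpoint, start Z0 = {Hold}, keep only states in Sat with some successor in Z. Z1 = ∅; fixed.
Sat(EG ready) = ∅
Sat((EG ready) | error) = {Load, Hold}
AF ((EG ready) | error): least fixpoint, start Z0 = {Load, Hold}, add states with every successor in Z. Already a fixed point.
Sat(AF ((EG ready) | error)) = {Load, Hold}
Recv ∉ Sat(AF ((EG ready) | error)) = {Load, Hold}, so the formula does not hold at Recv.

No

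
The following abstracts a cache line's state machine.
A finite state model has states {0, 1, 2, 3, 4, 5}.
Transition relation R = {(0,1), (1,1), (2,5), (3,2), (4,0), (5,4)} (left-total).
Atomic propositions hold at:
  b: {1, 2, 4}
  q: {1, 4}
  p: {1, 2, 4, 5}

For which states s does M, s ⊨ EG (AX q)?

{0, 1}

Sat(AX q) = {s : every successor in {1, 4}} = {0, 1, 5}
EG (AX q): greatest fixpoint, start Z0 = {0, 1, 5}, keep only states in Sat with some successor in Z. Z1 = {0, 1}; fixed.
Sat(EG (AX q)) = {0, 1}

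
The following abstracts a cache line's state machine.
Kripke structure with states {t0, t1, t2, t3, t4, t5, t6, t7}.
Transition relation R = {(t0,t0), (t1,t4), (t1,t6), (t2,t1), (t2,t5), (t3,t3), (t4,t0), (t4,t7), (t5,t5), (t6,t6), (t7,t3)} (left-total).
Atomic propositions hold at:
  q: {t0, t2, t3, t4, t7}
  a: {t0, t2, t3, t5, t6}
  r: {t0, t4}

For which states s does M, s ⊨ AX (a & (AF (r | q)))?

{t0, t3, t7}

Sat(r | q) = {t0, t2, t3, t4, t7}
AF (r | q): least fixpoint, start Z0 = {t0, t2, t3, t4, t7}, add states with every successor in Z. Already a fixed point.
Sat(AF (r | q)) = {t0, t2, t3, t4, t7}
Sat(a & (AF (r | q))) = {t0, t2, t3}
Sat(AX (a & (AF (r | q)))) = {s : every successor in {t0, t2, t3}} = {t0, t3, t7}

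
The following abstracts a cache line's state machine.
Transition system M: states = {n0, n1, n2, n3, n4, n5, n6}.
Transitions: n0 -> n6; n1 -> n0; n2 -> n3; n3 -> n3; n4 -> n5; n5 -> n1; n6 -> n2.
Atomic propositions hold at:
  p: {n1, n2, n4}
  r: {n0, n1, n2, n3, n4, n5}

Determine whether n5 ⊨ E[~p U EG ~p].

Sat(~p) = {n0, n3, n5, n6}
EG ~p: greatest fixpoint, start Z0 = {n0, n3, n5, n6}, keep only states in Sat with some successor in Z. Z1 = {n0, n3}; Z2 = {n3}; fixed.
Sat(EG ~p) = {n3}
E[~p U EG ~p]: least fixpoint, start Z0 = Sat(EG ~p) = {n3}, add states in Sat(~p) with some successor in Z. Already a fixed point.
Sat(E[~p U EG ~p]) = {n3}
n5 ∉ Sat(E[~p U EG ~p]) = {n3}, so the formula does not hold at n5.

No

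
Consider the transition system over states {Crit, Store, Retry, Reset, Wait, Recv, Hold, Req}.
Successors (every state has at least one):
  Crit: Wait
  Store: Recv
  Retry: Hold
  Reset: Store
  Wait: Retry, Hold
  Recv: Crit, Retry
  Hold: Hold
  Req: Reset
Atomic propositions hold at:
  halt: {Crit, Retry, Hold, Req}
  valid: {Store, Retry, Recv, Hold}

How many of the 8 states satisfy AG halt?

AG halt: greatest fixpoint, start Z0 = {Crit, Retry, Hold, Req}, keep only states in Sat with every successor in Z. Z1 = {Retry, Hold}; fixed.
Sat(AG halt) = {Retry, Hold}
|Sat(AG halt)| = |{Retry, Hold}| = 2.

2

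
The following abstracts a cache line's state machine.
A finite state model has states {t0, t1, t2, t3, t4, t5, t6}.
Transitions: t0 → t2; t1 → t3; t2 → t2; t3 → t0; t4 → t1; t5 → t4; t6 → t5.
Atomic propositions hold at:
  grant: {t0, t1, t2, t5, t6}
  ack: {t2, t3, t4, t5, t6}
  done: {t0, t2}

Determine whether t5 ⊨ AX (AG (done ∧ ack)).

No

Sat(done ∧ ack) = {t2}
AG (done ∧ ack): greatest fixpoint, start Z0 = {t2}, keep only states in Sat with every successor in Z. Already a fixed point.
Sat(AG (done ∧ ack)) = {t2}
Sat(AX (AG (done ∧ ack))) = {s : every successor in {t2}} = {t0, t2}
t5 ∉ Sat(AX (AG (done ∧ ack))) = {t0, t2}, so the formula does not hold at t5.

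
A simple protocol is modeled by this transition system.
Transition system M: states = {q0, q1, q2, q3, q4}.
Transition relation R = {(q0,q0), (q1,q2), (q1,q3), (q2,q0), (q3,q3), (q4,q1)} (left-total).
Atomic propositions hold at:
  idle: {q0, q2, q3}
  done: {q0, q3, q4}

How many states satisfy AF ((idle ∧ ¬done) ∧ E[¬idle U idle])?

Sat(¬done) = {q1, q2}
Sat(idle ∧ ¬done) = {q2}
Sat(¬idle) = {q1, q4}
E[¬idle U idle]: least fixpoint, start Z0 = Sat(idle) = {q0, q2, q3}, add states in Sat(¬idle) with some successor in Z. Z1 = {q0, q1, q2, q3}; Z2 = {q0, q1, q2, q3, q4}; fixed.
Sat(E[¬idle U idle]) = {q0, q1, q2, q3, q4}
Sat((idle ∧ ¬done) ∧ E[¬idle U idle]) = {q2}
AF ((idle ∧ ¬done) ∧ E[¬idle U idle]): least fixpoint, start Z0 = {q2}, add states with every successor in Z. Already a fixed point.
Sat(AF ((idle ∧ ¬done) ∧ E[¬idle U idle])) = {q2}
|Sat(AF ((idle ∧ ¬done) ∧ E[¬idle U idle]))| = |{q2}| = 1.

1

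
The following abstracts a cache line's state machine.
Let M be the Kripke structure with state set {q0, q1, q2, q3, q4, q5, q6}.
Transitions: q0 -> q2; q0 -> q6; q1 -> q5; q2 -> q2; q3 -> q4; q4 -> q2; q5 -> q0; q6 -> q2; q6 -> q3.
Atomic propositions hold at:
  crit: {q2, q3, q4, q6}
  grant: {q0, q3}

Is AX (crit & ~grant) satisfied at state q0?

Yes

Sat(~grant) = {q1, q2, q4, q5, q6}
Sat(crit & ~grant) = {q2, q4, q6}
Sat(AX (crit & ~grant)) = {s : every successor in {q2, q4, q6}} = {q0, q2, q3, q4}
q0 ∈ Sat(AX (crit & ~grant)) = {q0, q2, q3, q4}, so the formula holds at q0.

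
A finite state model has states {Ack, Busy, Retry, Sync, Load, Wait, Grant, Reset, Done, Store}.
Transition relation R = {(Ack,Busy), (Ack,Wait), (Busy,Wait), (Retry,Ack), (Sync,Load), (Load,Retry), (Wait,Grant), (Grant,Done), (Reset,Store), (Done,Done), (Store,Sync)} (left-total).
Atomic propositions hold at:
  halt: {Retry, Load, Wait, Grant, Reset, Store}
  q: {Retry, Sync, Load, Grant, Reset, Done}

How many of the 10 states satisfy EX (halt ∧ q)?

3

Sat(halt ∧ q) = {Retry, Load, Grant, Reset}
Sat(EX (halt ∧ q)) = {s : some successor in {Retry, Load, Grant, Reset}} = {Sync, Load, Wait}
|Sat(EX (halt ∧ q))| = |{Sync, Load, Wait}| = 3.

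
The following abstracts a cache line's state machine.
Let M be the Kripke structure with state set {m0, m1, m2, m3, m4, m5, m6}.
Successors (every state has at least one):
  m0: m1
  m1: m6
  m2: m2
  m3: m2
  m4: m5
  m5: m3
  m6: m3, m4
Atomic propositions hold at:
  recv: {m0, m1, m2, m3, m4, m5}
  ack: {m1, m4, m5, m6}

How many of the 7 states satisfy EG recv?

EG recv: greatest fixpoint, start Z0 = {m0, m1, m2, m3, m4, m5}, keep only states in Sat with some successor in Z. Z1 = {m0, m2, m3, m4, m5}; Z2 = {m2, m3, m4, m5}; fixed.
Sat(EG recv) = {m2, m3, m4, m5}
|Sat(EG recv)| = |{m2, m3, m4, m5}| = 4.

4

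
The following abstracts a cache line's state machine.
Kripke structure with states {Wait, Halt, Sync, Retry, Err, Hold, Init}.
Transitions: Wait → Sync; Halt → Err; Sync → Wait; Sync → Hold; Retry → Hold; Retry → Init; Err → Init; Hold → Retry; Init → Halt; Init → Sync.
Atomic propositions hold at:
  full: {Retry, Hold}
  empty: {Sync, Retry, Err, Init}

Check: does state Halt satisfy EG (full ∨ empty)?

Sat(full ∨ empty) = {Sync, Retry, Err, Hold, Init}
EG (full ∨ empty): greatest fixpoint, start Z0 = {Sync, Retry, Err, Hold, Init}, keep only states in Sat with some successor in Z. Already a fixed point.
Sat(EG (full ∨ empty)) = {Sync, Retry, Err, Hold, Init}
Halt ∉ Sat(EG (full ∨ empty)) = {Sync, Retry, Err, Hold, Init}, so the formula does not hold at Halt.

No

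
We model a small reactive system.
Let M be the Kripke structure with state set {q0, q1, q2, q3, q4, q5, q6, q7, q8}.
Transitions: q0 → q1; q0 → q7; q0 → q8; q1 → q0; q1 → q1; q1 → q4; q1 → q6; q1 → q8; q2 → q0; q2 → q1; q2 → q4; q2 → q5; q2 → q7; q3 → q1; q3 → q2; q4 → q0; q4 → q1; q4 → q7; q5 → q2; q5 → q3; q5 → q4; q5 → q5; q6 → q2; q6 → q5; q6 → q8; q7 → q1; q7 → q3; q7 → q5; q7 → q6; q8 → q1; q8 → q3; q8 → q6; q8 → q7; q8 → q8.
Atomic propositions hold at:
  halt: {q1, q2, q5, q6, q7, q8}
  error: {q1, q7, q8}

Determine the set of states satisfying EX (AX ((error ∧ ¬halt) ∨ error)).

Sat(¬halt) = {q0, q3, q4}
Sat(error ∧ ¬halt) = ∅
Sat((error ∧ ¬halt) ∨ error) = {q1, q7, q8}
Sat(AX ((error ∧ ¬halt) ∨ error)) = {s : every successor in {q1, q7, q8}} = {q0}
Sat(EX (AX ((error ∧ ¬halt) ∨ error))) = {s : some successor in {q0}} = {q1, q2, q4}

{q1, q2, q4}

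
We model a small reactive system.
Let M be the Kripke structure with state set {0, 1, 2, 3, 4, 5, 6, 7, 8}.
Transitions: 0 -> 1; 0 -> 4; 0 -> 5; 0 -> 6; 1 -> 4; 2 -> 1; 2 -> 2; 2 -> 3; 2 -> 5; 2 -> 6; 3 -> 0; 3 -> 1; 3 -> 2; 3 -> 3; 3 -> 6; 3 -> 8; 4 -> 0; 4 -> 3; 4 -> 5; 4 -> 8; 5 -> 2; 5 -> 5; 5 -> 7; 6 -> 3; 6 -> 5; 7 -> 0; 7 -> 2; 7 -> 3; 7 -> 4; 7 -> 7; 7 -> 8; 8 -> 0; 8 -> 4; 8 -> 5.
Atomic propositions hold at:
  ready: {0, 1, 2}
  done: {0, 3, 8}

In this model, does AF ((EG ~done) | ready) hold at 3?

Sat(~done) = {1, 2, 4, 5, 6, 7}
EG ~done: greatest fixpoint, start Z0 = {1, 2, 4, 5, 6, 7}, keep only states in Sat with some successor in Z. Already a fixed point.
Sat(EG ~done) = {1, 2, 4, 5, 6, 7}
Sat((EG ~done) | ready) = {0, 1, 2, 4, 5, 6, 7}
AF ((EG ~done) | ready): least fixpoint, start Z0 = {0, 1, 2, 4, 5, 6, 7}, add states with every successor in Z. Z1 = {0, 1, 2, 4, 5, 6, 7, 8}; fixed.
Sat(AF ((EG ~done) | ready)) = {0, 1, 2, 4, 5, 6, 7, 8}
3 ∉ Sat(AF ((EG ~done) | ready)) = {0, 1, 2, 4, 5, 6, 7, 8}, so the formula does not hold at 3.

No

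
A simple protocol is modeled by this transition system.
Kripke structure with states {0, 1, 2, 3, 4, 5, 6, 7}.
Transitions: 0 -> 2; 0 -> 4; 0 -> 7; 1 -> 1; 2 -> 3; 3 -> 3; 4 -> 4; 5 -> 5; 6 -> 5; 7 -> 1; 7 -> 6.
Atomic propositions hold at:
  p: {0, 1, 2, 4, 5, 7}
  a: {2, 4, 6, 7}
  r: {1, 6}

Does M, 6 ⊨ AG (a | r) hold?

No

Sat(a | r) = {1, 2, 4, 6, 7}
AG (a | r): greatest fixpoint, start Z0 = {1, 2, 4, 6, 7}, keep only states in Sat with every successor in Z. Z1 = {1, 4, 7}; Z2 = {1, 4}; fixed.
Sat(AG (a | r)) = {1, 4}
6 ∉ Sat(AG (a | r)) = {1, 4}, so the formula does not hold at 6.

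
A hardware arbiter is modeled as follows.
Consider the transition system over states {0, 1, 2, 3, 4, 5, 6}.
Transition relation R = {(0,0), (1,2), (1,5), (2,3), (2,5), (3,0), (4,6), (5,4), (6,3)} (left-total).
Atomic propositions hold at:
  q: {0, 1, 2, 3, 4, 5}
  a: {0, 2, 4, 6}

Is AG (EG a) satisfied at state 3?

EG a: greatest fixpoint, start Z0 = {0, 2, 4, 6}, keep only states in Sat with some successor in Z. Z1 = {0, 4}; Z2 = {0}; fixed.
Sat(EG a) = {0}
AG (EG a): greatest fixpoint, start Z0 = {0}, keep only states in Sat with every successor in Z. Already a fixed point.
Sat(AG (EG a)) = {0}
3 ∉ Sat(AG (EG a)) = {0}, so the formula does not hold at 3.

No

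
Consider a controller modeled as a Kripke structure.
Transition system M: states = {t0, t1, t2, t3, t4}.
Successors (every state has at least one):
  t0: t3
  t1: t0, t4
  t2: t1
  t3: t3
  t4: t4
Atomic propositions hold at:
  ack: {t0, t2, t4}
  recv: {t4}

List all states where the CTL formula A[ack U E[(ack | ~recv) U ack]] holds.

{t0, t1, t2, t4}

Sat(~recv) = {t0, t1, t2, t3}
Sat(ack | ~recv) = {t0, t1, t2, t3, t4}
E[(ack | ~recv) U ack]: least fixpoint, start Z0 = Sat(ack) = {t0, t2, t4}, add states in Sat(ack | ~recv) with some successor in Z. Z1 = {t0, t1, t2, t4}; fixed.
Sat(E[(ack | ~recv) U ack]) = {t0, t1, t2, t4}
A[ack U E[(ack | ~recv) U ack]]: least fixpoint, start Z0 = Sat(E[(ack | ~recv) U ack]) = {t0, t1, t2, t4}, add states in Sat(ack) with every successor in Z. Already a fixed point.
Sat(A[ack U E[(ack | ~recv) U ack]]) = {t0, t1, t2, t4}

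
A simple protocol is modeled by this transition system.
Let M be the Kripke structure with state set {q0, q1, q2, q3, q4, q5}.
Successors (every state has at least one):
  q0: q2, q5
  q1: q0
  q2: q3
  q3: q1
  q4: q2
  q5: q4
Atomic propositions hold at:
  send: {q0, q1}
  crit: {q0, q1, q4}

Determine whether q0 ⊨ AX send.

No

Sat(AX send) = {s : every successor in {q0, q1}} = {q1, q3}
q0 ∉ Sat(AX send) = {q1, q3}, so the formula does not hold at q0.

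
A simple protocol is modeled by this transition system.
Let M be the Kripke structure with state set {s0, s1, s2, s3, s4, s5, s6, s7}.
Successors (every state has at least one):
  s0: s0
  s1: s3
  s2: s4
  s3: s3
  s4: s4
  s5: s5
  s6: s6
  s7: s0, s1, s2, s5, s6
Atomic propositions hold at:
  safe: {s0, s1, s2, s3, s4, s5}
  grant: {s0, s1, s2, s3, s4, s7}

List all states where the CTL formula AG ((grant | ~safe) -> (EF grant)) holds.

Sat(~safe) = {s6, s7}
Sat(grant | ~safe) = {s0, s1, s2, s3, s4, s6, s7}
EF grant: least fixpoint, start Z0 = {s0, s1, s2, s3, s4, s7}, add states with some successor in Z. Already a fixed point.
Sat(EF grant) = {s0, s1, s2, s3, s4, s7}
Sat((grant | ~safe) -> (EF grant)) = {s0, s1, s2, s3, s4, s5, s7}
AG ((grant | ~safe) -> (EF grant)): greatest fixpoint, start Z0 = {s0, s1, s2, s3, s4, s5, s7}, keep only states in Sat with every successor in Z. Z1 = {s0, s1, s2, s3, s4, s5}; fixed.
Sat(AG ((grant | ~safe) -> (EF grant))) = {s0, s1, s2, s3, s4, s5}

{s0, s1, s2, s3, s4, s5}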